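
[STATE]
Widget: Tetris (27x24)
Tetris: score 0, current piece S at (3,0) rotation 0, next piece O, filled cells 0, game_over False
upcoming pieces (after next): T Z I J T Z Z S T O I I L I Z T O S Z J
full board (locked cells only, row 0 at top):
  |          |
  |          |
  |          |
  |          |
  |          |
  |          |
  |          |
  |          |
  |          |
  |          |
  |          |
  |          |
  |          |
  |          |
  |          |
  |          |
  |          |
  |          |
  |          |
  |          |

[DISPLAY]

    ░░    │Next:           
   ░░     │▓▓              
          │▓▓              
          │                
          │                
          │                
          │Score:          
          │0               
          │                
          │                
          │                
          │                
          │                
          │                
          │                
          │                
          │                
          │                
          │                
          │                
          │                
          │                
          │                
          │                


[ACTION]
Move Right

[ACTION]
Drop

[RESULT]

          │Next:           
     ░░   │▓▓              
    ░░    │▓▓              
          │                
          │                
          │                
          │Score:          
          │0               
          │                
          │                
          │                
          │                
          │                
          │                
          │                
          │                
          │                
          │                
          │                
          │                
          │                
          │                
          │                
          │                


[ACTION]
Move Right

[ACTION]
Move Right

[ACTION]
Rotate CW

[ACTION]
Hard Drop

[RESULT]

    ▓▓    │Next:           
    ▓▓    │ ▒              
          │▒▒▒             
          │                
          │                
          │                
          │Score:          
          │0               
          │                
          │                
          │                
          │                
          │                
          │                
          │                
          │                
          │                
      ░   │                
      ░░  │                
       ░  │                
          │                
          │                
          │                
          │                


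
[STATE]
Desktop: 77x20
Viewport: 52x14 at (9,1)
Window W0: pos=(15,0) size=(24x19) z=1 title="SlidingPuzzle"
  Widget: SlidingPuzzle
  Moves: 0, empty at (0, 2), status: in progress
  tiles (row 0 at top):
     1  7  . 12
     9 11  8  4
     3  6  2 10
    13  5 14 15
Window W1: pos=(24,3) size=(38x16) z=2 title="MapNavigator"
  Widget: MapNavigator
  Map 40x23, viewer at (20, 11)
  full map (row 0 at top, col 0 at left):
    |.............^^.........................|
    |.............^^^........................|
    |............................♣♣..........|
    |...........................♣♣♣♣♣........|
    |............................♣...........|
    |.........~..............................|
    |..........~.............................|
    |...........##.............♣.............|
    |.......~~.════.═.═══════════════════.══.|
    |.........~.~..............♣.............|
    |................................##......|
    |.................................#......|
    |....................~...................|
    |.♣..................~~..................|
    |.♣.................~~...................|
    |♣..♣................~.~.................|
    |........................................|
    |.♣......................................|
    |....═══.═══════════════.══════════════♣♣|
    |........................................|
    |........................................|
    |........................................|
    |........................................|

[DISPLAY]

      ┃ SlidingPuzzle        ┃                      
      ┠──────────────────────┨                      
      ┃┌────┬──┏━━━━━━━━━━━━━━━━━━━━━━━━━━━━━━━━━━━━
      ┃│  1 │  ┃ MapNavigator                       
      ┃├────┼──┠────────────────────────────────────
      ┃│  9 │ 1┃.......~............................
      ┃├────┼──┃........~...........................
      ┃│  3 │  ┃.........##.............♣...........
      ┃├────┼──┃.....~~.════.═.═══════════════════.═
      ┃│ 13 │  ┃.......~.~..............♣...........
      ┃└────┴──┃..............................##....
      ┃Moves: 0┃..................@............#....
      ┃        ┃..................~.................
      ┃        ┃..................~~................


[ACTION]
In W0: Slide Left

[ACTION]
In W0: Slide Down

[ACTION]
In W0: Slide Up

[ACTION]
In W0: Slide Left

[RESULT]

      ┃ SlidingPuzzle        ┃                      
      ┠──────────────────────┨                      
      ┃┌────┬──┏━━━━━━━━━━━━━━━━━━━━━━━━━━━━━━━━━━━━
      ┃│  1 │  ┃ MapNavigator                       
      ┃├────┼──┠────────────────────────────────────
      ┃│  9 │ 1┃.......~............................
      ┃├────┼──┃........~...........................
      ┃│  3 │  ┃.........##.............♣...........
      ┃├────┼──┃.....~~.════.═.═══════════════════.═
      ┃│ 13 │  ┃.......~.~..............♣...........
      ┃└────┴──┃..............................##....
      ┃Moves: 2┃..................@............#....
      ┃        ┃..................~.................
      ┃        ┃..................~~................


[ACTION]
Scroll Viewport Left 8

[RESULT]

              ┃ SlidingPuzzle        ┃              
              ┠──────────────────────┨              
              ┃┌────┬──┏━━━━━━━━━━━━━━━━━━━━━━━━━━━━
              ┃│  1 │  ┃ MapNavigator               
              ┃├────┼──┠────────────────────────────
              ┃│  9 │ 1┃.......~....................
              ┃├────┼──┃........~...................
              ┃│  3 │  ┃.........##.............♣...
              ┃├────┼──┃.....~~.════.═.═════════════
              ┃│ 13 │  ┃.......~.~..............♣...
              ┃└────┴──┃............................
              ┃Moves: 2┃..................@.........
              ┃        ┃..................~.........
              ┃        ┃..................~~........


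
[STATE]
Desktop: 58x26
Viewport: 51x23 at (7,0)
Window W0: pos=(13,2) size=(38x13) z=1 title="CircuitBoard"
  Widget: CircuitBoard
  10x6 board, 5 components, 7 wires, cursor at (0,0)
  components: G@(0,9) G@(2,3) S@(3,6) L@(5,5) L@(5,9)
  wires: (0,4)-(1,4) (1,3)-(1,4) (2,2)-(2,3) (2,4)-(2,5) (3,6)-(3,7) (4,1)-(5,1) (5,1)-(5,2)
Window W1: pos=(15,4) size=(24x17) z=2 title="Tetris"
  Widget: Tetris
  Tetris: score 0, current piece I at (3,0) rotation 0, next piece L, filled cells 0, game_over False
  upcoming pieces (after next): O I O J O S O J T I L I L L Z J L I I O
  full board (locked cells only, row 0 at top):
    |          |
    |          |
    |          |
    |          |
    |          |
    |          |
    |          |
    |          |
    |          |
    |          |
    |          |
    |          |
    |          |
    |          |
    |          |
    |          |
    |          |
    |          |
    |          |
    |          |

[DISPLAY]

                                                   
                                                   
      ┏━━━━━━━━━━━━━━━━━━━━━━━━━━━━━━━━━━━━┓       
      ┃ CircuitBoard                       ┃       
      ┠─┏━━━━━━━━━━━━━━━━━━━━━━┓───────────┨       
      ┃ ┃ Tetris               ┃           ┃       
      ┃0┠──────────────────────┨           ┃       
      ┃ ┃          │Next:      ┃           ┃       
      ┃1┃          │  ▒        ┃           ┃       
      ┃ ┃          │▒▒▒        ┃           ┃       
      ┃2┃          │           ┃           ┃       
      ┃ ┃          │           ┃           ┃       
      ┃3┃          │           ┃   S ─ ·   ┃       
      ┃ ┃          │Score:     ┃           ┃       
      ┗━┃          │0          ┃━━━━━━━━━━━┛       
        ┃          │           ┃                   
        ┃          │           ┃                   
        ┃          │           ┃                   
        ┃          │           ┃                   
        ┃          │           ┃                   
        ┗━━━━━━━━━━━━━━━━━━━━━━┛                   
                                                   
                                                   


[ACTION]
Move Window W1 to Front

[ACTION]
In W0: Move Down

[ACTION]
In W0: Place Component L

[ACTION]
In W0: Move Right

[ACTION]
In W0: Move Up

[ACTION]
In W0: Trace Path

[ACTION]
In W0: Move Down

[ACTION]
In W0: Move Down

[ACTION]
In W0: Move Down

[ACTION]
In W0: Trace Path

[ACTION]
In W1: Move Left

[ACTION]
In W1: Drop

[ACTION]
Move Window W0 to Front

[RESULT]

                                                   
                                                   
      ┏━━━━━━━━━━━━━━━━━━━━━━━━━━━━━━━━━━━━┓       
      ┃ CircuitBoard                       ┃       
      ┠────────────────────────────────────┨       
      ┃   0 1 2 3 4 5 6 7 8 9              ┃       
      ┃0                   ·               ┃       
      ┃                    │               ┃       
      ┃1   L           · ─ ·               ┃       
      ┃                                    ┃       
      ┃2           · ─ G   · ─ ·           ┃       
      ┃                                    ┃       
      ┃3      [.]                  S ─ ·   ┃       
      ┃                                    ┃       
      ┗━━━━━━━━━━━━━━━━━━━━━━━━━━━━━━━━━━━━┛       
        ┃          │           ┃                   
        ┃          │           ┃                   
        ┃          │           ┃                   
        ┃          │           ┃                   
        ┃          │           ┃                   
        ┗━━━━━━━━━━━━━━━━━━━━━━┛                   
                                                   
                                                   


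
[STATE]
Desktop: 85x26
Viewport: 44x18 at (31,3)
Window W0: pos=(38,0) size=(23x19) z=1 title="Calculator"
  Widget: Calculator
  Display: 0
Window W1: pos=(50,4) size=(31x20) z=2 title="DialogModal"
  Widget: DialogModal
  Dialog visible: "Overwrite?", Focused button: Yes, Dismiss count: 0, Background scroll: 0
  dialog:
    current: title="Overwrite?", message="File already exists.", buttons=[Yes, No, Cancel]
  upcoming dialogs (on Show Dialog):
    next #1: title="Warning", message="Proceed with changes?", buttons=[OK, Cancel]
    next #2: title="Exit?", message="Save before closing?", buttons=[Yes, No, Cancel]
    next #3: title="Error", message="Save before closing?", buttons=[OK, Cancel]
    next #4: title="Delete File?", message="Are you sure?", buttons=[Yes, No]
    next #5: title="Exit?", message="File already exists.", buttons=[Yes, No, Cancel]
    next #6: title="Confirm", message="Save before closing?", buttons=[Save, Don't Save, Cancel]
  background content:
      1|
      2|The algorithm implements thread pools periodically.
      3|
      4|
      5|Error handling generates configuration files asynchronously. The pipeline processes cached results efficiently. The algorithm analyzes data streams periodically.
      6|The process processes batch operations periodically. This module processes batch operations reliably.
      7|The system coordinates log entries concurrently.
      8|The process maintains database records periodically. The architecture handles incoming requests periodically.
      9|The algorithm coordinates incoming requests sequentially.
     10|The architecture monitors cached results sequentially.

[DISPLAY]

       ┃                    0┃              
       ┃┌───┬───┬──┏━━━━━━━━━━━━━━━━━━━━━━━━
       ┃│ 7 │ 8 │ 9┃ DialogModal            
       ┃├───┼───┼──┠────────────────────────
       ┃│ 4 │ 5 │ 6┃                        
       ┃├───┼───┼──┃The algorithm implements
       ┃│ 1 │ 2 │ 3┃                        
       ┃├───┼───┼──┃                        
       ┃│ 0 │ . │ =┃Error handling generates
       ┃├───┼───┼──┃Th┌─────────────────────
       ┃│ C │ MC│ M┃Th│      Overwrite?     
       ┃└───┴───┴──┃Th│ File already exists.
       ┃           ┃Th│ [Yes]  No   Cancel  
       ┃           ┃Th└─────────────────────
       ┃           ┃                        
       ┗━━━━━━━━━━━┃                        
                   ┃                        
                   ┃                        


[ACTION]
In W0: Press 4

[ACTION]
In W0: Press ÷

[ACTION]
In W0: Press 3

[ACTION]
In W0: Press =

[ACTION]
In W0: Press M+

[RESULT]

       ┃          1.333333333┃              
       ┃┌───┬───┬──┏━━━━━━━━━━━━━━━━━━━━━━━━
       ┃│ 7 │ 8 │ 9┃ DialogModal            
       ┃├───┼───┼──┠────────────────────────
       ┃│ 4 │ 5 │ 6┃                        
       ┃├───┼───┼──┃The algorithm implements
       ┃│ 1 │ 2 │ 3┃                        
       ┃├───┼───┼──┃                        
       ┃│ 0 │ . │ =┃Error handling generates
       ┃├───┼───┼──┃Th┌─────────────────────
       ┃│ C │ MC│ M┃Th│      Overwrite?     
       ┃└───┴───┴──┃Th│ File already exists.
       ┃           ┃Th│ [Yes]  No   Cancel  
       ┃           ┃Th└─────────────────────
       ┃           ┃                        
       ┗━━━━━━━━━━━┃                        
                   ┃                        
                   ┃                        


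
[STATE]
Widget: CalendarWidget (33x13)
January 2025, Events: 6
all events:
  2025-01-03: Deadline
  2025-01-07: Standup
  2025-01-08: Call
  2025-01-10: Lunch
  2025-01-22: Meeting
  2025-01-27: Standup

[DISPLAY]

           January 2025          
Mo Tu We Th Fr Sa Su             
       1  2  3*  4  5            
 6  7*  8*  9 10* 11 12          
13 14 15 16 17 18 19             
20 21 22* 23 24 25 26            
27* 28 29 30 31                  
                                 
                                 
                                 
                                 
                                 
                                 


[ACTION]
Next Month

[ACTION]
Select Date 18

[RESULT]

          February 2025          
Mo Tu We Th Fr Sa Su             
                1  2             
 3  4  5  6  7  8  9             
10 11 12 13 14 15 16             
17 [18] 19 20 21 22 23           
24 25 26 27 28                   
                                 
                                 
                                 
                                 
                                 
                                 


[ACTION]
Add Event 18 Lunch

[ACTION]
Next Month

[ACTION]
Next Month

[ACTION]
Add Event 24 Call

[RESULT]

            April 2025           
Mo Tu We Th Fr Sa Su             
    1  2  3  4  5  6             
 7  8  9 10 11 12 13             
14 15 16 17 18 19 20             
21 22 23 24* 25 26 27            
28 29 30                         
                                 
                                 
                                 
                                 
                                 
                                 


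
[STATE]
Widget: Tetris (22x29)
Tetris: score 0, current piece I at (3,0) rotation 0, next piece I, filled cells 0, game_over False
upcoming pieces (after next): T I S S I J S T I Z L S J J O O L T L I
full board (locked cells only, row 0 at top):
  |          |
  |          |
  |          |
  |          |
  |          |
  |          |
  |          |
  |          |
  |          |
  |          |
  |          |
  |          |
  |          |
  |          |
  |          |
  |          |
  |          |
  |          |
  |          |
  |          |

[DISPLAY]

   ████   │Next:      
          │████       
          │           
          │           
          │           
          │           
          │Score:     
          │0          
          │           
          │           
          │           
          │           
          │           
          │           
          │           
          │           
          │           
          │           
          │           
          │           
          │           
          │           
          │           
          │           
          │           
          │           
          │           
          │           
          │           


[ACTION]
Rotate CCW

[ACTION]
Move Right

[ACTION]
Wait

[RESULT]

          │Next:      
    █     │████       
    █     │           
    █     │           
    █     │           
          │           
          │Score:     
          │0          
          │           
          │           
          │           
          │           
          │           
          │           
          │           
          │           
          │           
          │           
          │           
          │           
          │           
          │           
          │           
          │           
          │           
          │           
          │           
          │           
          │           


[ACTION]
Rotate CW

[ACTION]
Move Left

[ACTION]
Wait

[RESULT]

          │Next:      
          │████       
   ████   │           
          │           
          │           
          │           
          │Score:     
          │0          
          │           
          │           
          │           
          │           
          │           
          │           
          │           
          │           
          │           
          │           
          │           
          │           
          │           
          │           
          │           
          │           
          │           
          │           
          │           
          │           
          │           


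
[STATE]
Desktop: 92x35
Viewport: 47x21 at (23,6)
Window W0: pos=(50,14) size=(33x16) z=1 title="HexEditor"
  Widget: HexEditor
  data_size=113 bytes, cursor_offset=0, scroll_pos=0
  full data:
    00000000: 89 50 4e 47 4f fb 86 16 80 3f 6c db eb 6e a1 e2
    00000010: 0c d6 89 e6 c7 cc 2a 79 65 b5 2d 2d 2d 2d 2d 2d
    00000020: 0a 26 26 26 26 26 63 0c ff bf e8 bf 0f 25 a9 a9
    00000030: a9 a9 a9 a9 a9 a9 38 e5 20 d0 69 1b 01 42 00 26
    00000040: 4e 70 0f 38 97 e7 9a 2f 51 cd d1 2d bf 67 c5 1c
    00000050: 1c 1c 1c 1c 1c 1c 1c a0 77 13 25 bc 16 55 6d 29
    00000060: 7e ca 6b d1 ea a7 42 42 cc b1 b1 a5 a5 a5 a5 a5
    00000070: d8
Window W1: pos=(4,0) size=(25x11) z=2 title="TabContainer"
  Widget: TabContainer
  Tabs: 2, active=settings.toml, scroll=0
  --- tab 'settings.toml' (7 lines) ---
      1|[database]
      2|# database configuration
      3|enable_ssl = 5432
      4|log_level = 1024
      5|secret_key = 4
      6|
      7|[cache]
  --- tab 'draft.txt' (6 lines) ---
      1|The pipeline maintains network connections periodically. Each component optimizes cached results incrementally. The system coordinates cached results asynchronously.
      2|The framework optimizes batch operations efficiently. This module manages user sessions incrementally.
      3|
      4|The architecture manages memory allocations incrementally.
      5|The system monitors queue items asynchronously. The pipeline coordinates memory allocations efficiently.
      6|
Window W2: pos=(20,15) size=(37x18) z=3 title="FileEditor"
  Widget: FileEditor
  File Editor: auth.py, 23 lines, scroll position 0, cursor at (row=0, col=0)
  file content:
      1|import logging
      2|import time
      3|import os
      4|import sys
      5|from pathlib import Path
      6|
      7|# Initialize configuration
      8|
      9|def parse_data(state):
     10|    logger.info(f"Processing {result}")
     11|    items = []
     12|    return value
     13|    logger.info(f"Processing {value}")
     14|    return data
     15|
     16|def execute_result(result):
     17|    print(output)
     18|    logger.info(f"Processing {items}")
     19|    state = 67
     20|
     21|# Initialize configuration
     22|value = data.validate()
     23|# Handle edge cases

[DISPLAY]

ratio┃                                         
     ┃                                         
     ┃                                         
     ┃                                         
━━━━━┛                                         
                                               
                                               
                                               
                           ┏━━━━━━━━━━━━━━━━━━━
━━━━━━━━━━━━━━━━━━━━━━━━━━━━━━━━━┓itor         
ileEditor                        ┃─────────────
─────────────────────────────────┨00  89 50 4e 
port logging                    ▲┃10  0c d6 89 
port time                       █┃20  0a 26 26 
port os                         ░┃30  a9 a9 a9 
port sys                        ░┃40  4e 70 0f 
om pathlib import Path          ░┃50  1c 1c 1c 
                                ░┃60  7e ca 6b 
Initialize configuration        ░┃70  d8       
                                ░┃             
f parse_data(state):            ░┃             


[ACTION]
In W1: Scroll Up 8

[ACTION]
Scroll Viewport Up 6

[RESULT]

━━━━━┓                                         
     ┃                                         
─────┨                                         
raft.┃                                         
─────┃                                         
     ┃                                         
ratio┃                                         
     ┃                                         
     ┃                                         
     ┃                                         
━━━━━┛                                         
                                               
                                               
                                               
                           ┏━━━━━━━━━━━━━━━━━━━
━━━━━━━━━━━━━━━━━━━━━━━━━━━━━━━━━┓itor         
ileEditor                        ┃─────────────
─────────────────────────────────┨00  89 50 4e 
port logging                    ▲┃10  0c d6 89 
port time                       █┃20  0a 26 26 
port os                         ░┃30  a9 a9 a9 


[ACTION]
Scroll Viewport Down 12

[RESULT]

                                               
                                               
                           ┏━━━━━━━━━━━━━━━━━━━
━━━━━━━━━━━━━━━━━━━━━━━━━━━━━━━━━┓itor         
ileEditor                        ┃─────────────
─────────────────────────────────┨00  89 50 4e 
port logging                    ▲┃10  0c d6 89 
port time                       █┃20  0a 26 26 
port os                         ░┃30  a9 a9 a9 
port sys                        ░┃40  4e 70 0f 
om pathlib import Path          ░┃50  1c 1c 1c 
                                ░┃60  7e ca 6b 
Initialize configuration        ░┃70  d8       
                                ░┃             
f parse_data(state):            ░┃             
  logger.info(f"Processing {resu░┃             
  items = []                    ░┃             
  return value                  ░┃━━━━━━━━━━━━━
  logger.info(f"Processing {valu░┃             
  return data                   ▼┃             
━━━━━━━━━━━━━━━━━━━━━━━━━━━━━━━━━┛             


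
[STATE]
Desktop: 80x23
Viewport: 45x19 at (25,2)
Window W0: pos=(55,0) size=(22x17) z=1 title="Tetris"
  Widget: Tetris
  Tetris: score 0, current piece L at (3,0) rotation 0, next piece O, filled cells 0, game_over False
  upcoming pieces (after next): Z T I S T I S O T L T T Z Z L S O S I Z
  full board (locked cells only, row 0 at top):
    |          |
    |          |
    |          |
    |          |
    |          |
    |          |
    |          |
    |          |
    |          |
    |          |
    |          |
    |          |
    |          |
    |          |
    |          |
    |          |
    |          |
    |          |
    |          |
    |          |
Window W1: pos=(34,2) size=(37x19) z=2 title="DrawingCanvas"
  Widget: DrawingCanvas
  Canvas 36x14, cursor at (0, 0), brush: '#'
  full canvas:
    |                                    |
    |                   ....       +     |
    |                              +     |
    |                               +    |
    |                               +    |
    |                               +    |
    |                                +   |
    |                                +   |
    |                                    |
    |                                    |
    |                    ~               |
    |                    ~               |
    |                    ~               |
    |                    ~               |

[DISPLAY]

         ┏━━━━━━━━━━━━━━━━━━━━━━━━━━━━━━━━━━━
         ┃ DrawingCanvas                     
         ┠───────────────────────────────────
         ┃+                                  
         ┃                   ....       +    
         ┃                              +    
         ┃                               +   
         ┃                               +   
         ┃                               +   
         ┃                                +  
         ┃                                +  
         ┃                                   
         ┃                                   
         ┃                    ~              
         ┃                    ~              
         ┃                    ~              
         ┃                    ~              
         ┃                                   
         ┗━━━━━━━━━━━━━━━━━━━━━━━━━━━━━━━━━━━


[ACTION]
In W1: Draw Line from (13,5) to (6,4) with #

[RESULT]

         ┏━━━━━━━━━━━━━━━━━━━━━━━━━━━━━━━━━━━
         ┃ DrawingCanvas                     
         ┠───────────────────────────────────
         ┃+                                  
         ┃                   ....       +    
         ┃                              +    
         ┃                               +   
         ┃                               +   
         ┃                               +   
         ┃    #                           +  
         ┃    #                           +  
         ┃    #                              
         ┃    #                              
         ┃     #              ~              
         ┃     #              ~              
         ┃     #              ~              
         ┃     #              ~              
         ┃                                   
         ┗━━━━━━━━━━━━━━━━━━━━━━━━━━━━━━━━━━━


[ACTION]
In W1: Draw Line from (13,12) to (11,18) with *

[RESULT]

         ┏━━━━━━━━━━━━━━━━━━━━━━━━━━━━━━━━━━━
         ┃ DrawingCanvas                     
         ┠───────────────────────────────────
         ┃+                                  
         ┃                   ....       +    
         ┃                              +    
         ┃                               +   
         ┃                               +   
         ┃                               +   
         ┃    #                           +  
         ┃    #                           +  
         ┃    #                              
         ┃    #                              
         ┃     #              ~              
         ┃     #           ** ~              
         ┃     #        ***   ~              
         ┃     #      **      ~              
         ┃                                   
         ┗━━━━━━━━━━━━━━━━━━━━━━━━━━━━━━━━━━━


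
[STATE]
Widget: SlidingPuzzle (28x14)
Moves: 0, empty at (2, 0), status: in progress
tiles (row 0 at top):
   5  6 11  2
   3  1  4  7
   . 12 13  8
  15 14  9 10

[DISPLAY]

┌────┬────┬────┬────┐       
│  5 │  6 │ 11 │  2 │       
├────┼────┼────┼────┤       
│  3 │  1 │  4 │  7 │       
├────┼────┼────┼────┤       
│    │ 12 │ 13 │  8 │       
├────┼────┼────┼────┤       
│ 15 │ 14 │  9 │ 10 │       
└────┴────┴────┴────┘       
Moves: 0                    
                            
                            
                            
                            


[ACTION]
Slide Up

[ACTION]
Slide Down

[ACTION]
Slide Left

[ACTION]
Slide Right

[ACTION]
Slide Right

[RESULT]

┌────┬────┬────┬────┐       
│  5 │  6 │ 11 │  2 │       
├────┼────┼────┼────┤       
│  3 │  1 │  4 │  7 │       
├────┼────┼────┼────┤       
│    │ 12 │ 13 │  8 │       
├────┼────┼────┼────┤       
│ 15 │ 14 │  9 │ 10 │       
└────┴────┴────┴────┘       
Moves: 4                    
                            
                            
                            
                            


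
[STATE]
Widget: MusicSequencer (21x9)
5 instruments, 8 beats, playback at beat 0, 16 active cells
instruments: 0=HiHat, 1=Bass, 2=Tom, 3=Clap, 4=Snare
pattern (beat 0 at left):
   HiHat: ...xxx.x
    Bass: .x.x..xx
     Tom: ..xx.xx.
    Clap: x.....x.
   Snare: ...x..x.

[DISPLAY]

      ▼1234567       
 HiHat···███·█       
  Bass·█·█··██       
   Tom··██·██·       
  Clap█·····█·       
 Snare···█··█·       
                     
                     
                     


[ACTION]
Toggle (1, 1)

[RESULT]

      ▼1234567       
 HiHat···███·█       
  Bass···█··██       
   Tom··██·██·       
  Clap█·····█·       
 Snare···█··█·       
                     
                     
                     


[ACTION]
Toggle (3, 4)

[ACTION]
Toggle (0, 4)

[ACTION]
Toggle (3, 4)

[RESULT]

      ▼1234567       
 HiHat···█·█·█       
  Bass···█··██       
   Tom··██·██·       
  Clap█·····█·       
 Snare···█··█·       
                     
                     
                     


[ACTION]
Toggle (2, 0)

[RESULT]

      ▼1234567       
 HiHat···█·█·█       
  Bass···█··██       
   Tom█·██·██·       
  Clap█·····█·       
 Snare···█··█·       
                     
                     
                     


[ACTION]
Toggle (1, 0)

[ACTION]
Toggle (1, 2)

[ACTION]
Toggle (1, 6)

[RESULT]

      ▼1234567       
 HiHat···█·█·█       
  Bass█·██···█       
   Tom█·██·██·       
  Clap█·····█·       
 Snare···█··█·       
                     
                     
                     


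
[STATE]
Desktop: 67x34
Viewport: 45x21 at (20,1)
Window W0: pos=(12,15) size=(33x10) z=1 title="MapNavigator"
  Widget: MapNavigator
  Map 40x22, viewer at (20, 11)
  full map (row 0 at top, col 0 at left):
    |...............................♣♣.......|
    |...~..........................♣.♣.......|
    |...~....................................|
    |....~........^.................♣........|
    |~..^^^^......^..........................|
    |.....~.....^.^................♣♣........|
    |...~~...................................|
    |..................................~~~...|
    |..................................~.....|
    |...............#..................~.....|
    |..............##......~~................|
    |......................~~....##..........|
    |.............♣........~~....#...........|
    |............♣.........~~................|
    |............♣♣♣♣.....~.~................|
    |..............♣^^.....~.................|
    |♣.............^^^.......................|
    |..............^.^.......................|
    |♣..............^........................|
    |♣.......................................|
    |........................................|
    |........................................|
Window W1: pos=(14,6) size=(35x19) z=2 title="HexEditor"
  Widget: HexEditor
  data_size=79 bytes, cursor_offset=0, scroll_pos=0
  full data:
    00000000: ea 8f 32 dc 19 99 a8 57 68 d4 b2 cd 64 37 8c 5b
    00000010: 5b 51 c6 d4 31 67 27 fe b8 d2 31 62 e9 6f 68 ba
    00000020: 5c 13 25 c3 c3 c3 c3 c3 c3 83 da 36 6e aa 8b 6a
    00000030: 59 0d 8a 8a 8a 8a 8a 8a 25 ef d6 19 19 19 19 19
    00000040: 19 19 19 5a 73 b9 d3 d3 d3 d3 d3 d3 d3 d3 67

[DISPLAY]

                                             
                                             
                                             
                                             
                                             
━━━━━━━━━━━━━━━━━━━━━━━━━━━━┓                
ditor                       ┃                
────────────────────────────┨                
000  EA 8f 32 dc 19 99 a8 57┃                
010  5b 51 c6 d4 31 67 27 fe┃                
020  5c 13 25 c3 c3 c3 c3 c3┃                
030  59 0d 8a 8a 8a 8a 8a 8a┃                
040  19 19 19 5a 73 b9 d3 d3┃                
                            ┃                
                            ┃                
                            ┃                
                            ┃                
                            ┃                
                            ┃                
                            ┃                
                            ┃                


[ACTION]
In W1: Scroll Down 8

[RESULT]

                                             
                                             
                                             
                                             
                                             
━━━━━━━━━━━━━━━━━━━━━━━━━━━━┓                
ditor                       ┃                
────────────────────────────┨                
040  19 19 19 5a 73 b9 d3 d3┃                
                            ┃                
                            ┃                
                            ┃                
                            ┃                
                            ┃                
                            ┃                
                            ┃                
                            ┃                
                            ┃                
                            ┃                
                            ┃                
                            ┃                


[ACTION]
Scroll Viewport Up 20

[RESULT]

                                             
                                             
                                             
                                             
                                             
                                             
━━━━━━━━━━━━━━━━━━━━━━━━━━━━┓                
ditor                       ┃                
────────────────────────────┨                
040  19 19 19 5a 73 b9 d3 d3┃                
                            ┃                
                            ┃                
                            ┃                
                            ┃                
                            ┃                
                            ┃                
                            ┃                
                            ┃                
                            ┃                
                            ┃                
                            ┃                
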